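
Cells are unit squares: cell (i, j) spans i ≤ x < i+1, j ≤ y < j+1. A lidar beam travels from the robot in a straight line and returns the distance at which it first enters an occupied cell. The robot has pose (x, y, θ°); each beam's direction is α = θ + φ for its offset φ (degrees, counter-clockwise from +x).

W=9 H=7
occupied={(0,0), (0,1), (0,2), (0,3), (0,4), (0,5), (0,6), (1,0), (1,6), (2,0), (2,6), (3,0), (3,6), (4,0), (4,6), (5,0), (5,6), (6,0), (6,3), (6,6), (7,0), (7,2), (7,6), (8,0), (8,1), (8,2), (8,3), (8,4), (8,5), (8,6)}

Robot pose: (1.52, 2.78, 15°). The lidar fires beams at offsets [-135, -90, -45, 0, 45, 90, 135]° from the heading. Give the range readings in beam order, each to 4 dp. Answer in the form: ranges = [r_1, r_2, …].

beam 1: φ=-135°, α=240°
  cosα=-0.5000 sinα=-0.8660 | (1,2) | tMaxX 1.0400 tMaxY 0.9007 | tΔX 2.0000 tΔY 1.1547
    t=0.9007 [y] (1,1)
    t=1.0400 [x] (0,1) — stop
  → r_1 = 1.0400
beam 2: φ=-90°, α=285°
  cosα=0.2588 sinα=-0.9659 | (1,2) | tMaxX 1.8546 tMaxY 0.8075 | tΔX 3.8637 tΔY 1.0353
    t=0.8075 [y] (1,1)
    t=1.8428 [y] (1,0) — stop
  → r_2 = 1.8428
beam 3: φ=-45°, α=330°
  cosα=0.8660 sinα=-0.5000 | (1,2) | tMaxX 0.5543 tMaxY 1.5600 | tΔX 1.1547 tΔY 2.0000
    t=0.5543 [x] (2,2)
    t=1.5600 [y] (2,1)
    t=1.7090 [x] (3,1)
    t=2.8637 [x] (4,1)
    t=3.5600 [y] (4,0) — stop
  → r_3 = 3.5600
beam 4: φ=0°, α=15°
  cosα=0.9659 sinα=0.2588 | (1,2) | tMaxX 0.4969 tMaxY 0.8500 | tΔX 1.0353 tΔY 3.8637
    t=0.4969 [x] (2,2)
    t=0.8500 [y] (2,3)
    t=1.5322 [x] (3,3)
    t=2.5675 [x] (4,3)
    t=3.6028 [x] (5,3)
    t=4.6380 [x] (6,3) — stop
  → r_4 = 4.6380
beam 5: φ=45°, α=60°
  cosα=0.5000 sinα=0.8660 | (1,2) | tMaxX 0.9600 tMaxY 0.2540 | tΔX 2.0000 tΔY 1.1547
    t=0.2540 [y] (1,3)
    t=0.9600 [x] (2,3)
    t=1.4087 [y] (2,4)
    t=2.5634 [y] (2,5)
    t=2.9600 [x] (3,5)
    t=3.7181 [y] (3,6) — stop
  → r_5 = 3.7181
beam 6: φ=90°, α=105°
  cosα=-0.2588 sinα=0.9659 | (1,2) | tMaxX 2.0091 tMaxY 0.2278 | tΔX 3.8637 tΔY 1.0353
    t=0.2278 [y] (1,3)
    t=1.2630 [y] (1,4)
    t=2.0091 [x] (0,4) — stop
  → r_6 = 2.0091
beam 7: φ=135°, α=150°
  cosα=-0.8660 sinα=0.5000 | (1,2) | tMaxX 0.6004 tMaxY 0.4400 | tΔX 1.1547 tΔY 2.0000
    t=0.4400 [y] (1,3)
    t=0.6004 [x] (0,3) — stop
  → r_7 = 0.6004

ranges = [1.0400, 1.8428, 3.5600, 4.6380, 3.7181, 2.0091, 0.6004]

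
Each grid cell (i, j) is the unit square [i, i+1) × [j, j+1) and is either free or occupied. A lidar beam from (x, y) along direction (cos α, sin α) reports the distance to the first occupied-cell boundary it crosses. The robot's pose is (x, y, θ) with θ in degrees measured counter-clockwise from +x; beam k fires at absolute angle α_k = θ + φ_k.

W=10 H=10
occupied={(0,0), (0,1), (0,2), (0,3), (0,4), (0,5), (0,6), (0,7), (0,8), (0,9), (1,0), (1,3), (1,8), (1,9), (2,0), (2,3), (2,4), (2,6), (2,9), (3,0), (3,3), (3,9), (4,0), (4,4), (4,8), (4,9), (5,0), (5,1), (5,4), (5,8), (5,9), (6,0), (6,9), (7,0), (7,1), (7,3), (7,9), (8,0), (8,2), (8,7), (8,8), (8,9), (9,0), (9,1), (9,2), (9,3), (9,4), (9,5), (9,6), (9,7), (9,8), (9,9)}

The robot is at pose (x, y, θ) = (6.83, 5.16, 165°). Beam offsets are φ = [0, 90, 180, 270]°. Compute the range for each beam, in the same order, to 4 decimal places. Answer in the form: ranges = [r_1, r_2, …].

beam 1: φ=0°, α=165°
  cosα=-0.9659 sinα=0.2588 | (6,5) | tMaxX 0.8593 tMaxY 3.2455 | tΔX 1.0353 tΔY 3.8637
    t=0.8593 [x] (5,5)
    t=1.8946 [x] (4,5)
    t=2.9298 [x] (3,5)
    t=3.2455 [y] (3,6)
    t=3.9651 [x] (2,6) — stop
  → r_1 = 3.9651
beam 2: φ=90°, α=255°
  cosα=-0.2588 sinα=-0.9659 | (6,5) | tMaxX 3.2069 tMaxY 0.1656 | tΔX 3.8637 tΔY 1.0353
    t=0.1656 [y] (6,4)
    t=1.2009 [y] (6,3)
    t=2.2362 [y] (6,2)
    t=3.2069 [x] (5,2)
    t=3.2715 [y] (5,1) — stop
  → r_2 = 3.2715
beam 3: φ=180°, α=345°
  cosα=0.9659 sinα=-0.2588 | (6,5) | tMaxX 0.1760 tMaxY 0.6182 | tΔX 1.0353 tΔY 3.8637
    t=0.1760 [x] (7,5)
    t=0.6182 [y] (7,4)
    t=1.2113 [x] (8,4)
    t=2.2465 [x] (9,4) — stop
  → r_3 = 2.2465
beam 4: φ=270°, α=75°
  cosα=0.2588 sinα=0.9659 | (6,5) | tMaxX 0.6568 tMaxY 0.8696 | tΔX 3.8637 tΔY 1.0353
    t=0.6568 [x] (7,5)
    t=0.8696 [y] (7,6)
    t=1.9049 [y] (7,7)
    t=2.9402 [y] (7,8)
    t=3.9755 [y] (7,9) — stop
  → r_4 = 3.9755

ranges = [3.9651, 3.2715, 2.2465, 3.9755]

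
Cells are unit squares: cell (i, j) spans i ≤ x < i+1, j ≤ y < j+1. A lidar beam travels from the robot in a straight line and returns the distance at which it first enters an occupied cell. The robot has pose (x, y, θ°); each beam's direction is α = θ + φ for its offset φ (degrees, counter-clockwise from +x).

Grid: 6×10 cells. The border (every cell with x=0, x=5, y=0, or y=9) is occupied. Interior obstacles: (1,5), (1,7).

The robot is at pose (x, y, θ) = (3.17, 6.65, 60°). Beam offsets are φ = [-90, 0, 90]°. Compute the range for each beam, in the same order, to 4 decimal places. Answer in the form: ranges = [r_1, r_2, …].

ranges = [2.1131, 2.7135, 1.3510]

beam 1: φ=-90°, α=330°
  dir = (cos 330°, sin 330°) = (0.8660, -0.5000); from cell (3,6)
  next x-line at t=0.9584, next y-line at t=1.3000; Δt_x=1.1547, Δt_y=2.0000
    x: enter (4,6) at t=0.9584
    y: enter (4,5) at t=1.3000
    x: enter (5,5) at t=2.1131 ← occupied
  → r_1 = 2.1131
beam 2: φ=0°, α=60°
  dir = (cos 60°, sin 60°) = (0.5000, 0.8660); from cell (3,6)
  next x-line at t=1.6600, next y-line at t=0.4041; Δt_x=2.0000, Δt_y=1.1547
    y: enter (3,7) at t=0.4041
    y: enter (3,8) at t=1.5588
    x: enter (4,8) at t=1.6600
    y: enter (4,9) at t=2.7135 ← occupied
  → r_2 = 2.7135
beam 3: φ=90°, α=150°
  dir = (cos 150°, sin 150°) = (-0.8660, 0.5000); from cell (3,6)
  next x-line at t=0.1963, next y-line at t=0.7000; Δt_x=1.1547, Δt_y=2.0000
    x: enter (2,6) at t=0.1963
    y: enter (2,7) at t=0.7000
    x: enter (1,7) at t=1.3510 ← occupied
  → r_3 = 1.3510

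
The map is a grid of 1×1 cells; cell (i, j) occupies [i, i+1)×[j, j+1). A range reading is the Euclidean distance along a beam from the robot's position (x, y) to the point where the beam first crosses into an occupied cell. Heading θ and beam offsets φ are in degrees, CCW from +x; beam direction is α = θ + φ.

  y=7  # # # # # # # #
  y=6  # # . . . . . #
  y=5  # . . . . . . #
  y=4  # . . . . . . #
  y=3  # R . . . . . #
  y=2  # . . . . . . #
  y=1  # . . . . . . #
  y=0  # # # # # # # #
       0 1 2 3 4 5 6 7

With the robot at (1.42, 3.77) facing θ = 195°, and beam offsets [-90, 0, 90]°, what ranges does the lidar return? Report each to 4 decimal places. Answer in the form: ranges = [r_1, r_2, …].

beam 1: φ=-90°, α=105°
  cosα=-0.2588 sinα=0.9659 | (1,3) | tMaxX 1.6228 tMaxY 0.2381 | tΔX 3.8637 tΔY 1.0353
    t=0.2381 [y] (1,4)
    t=1.2734 [y] (1,5)
    t=1.6228 [x] (0,5) — stop
  → r_1 = 1.6228
beam 2: φ=0°, α=195°
  cosα=-0.9659 sinα=-0.2588 | (1,3) | tMaxX 0.4348 tMaxY 2.9751 | tΔX 1.0353 tΔY 3.8637
    t=0.4348 [x] (0,3) — stop
  → r_2 = 0.4348
beam 3: φ=90°, α=285°
  cosα=0.2588 sinα=-0.9659 | (1,3) | tMaxX 2.2409 tMaxY 0.7972 | tΔX 3.8637 tΔY 1.0353
    t=0.7972 [y] (1,2)
    t=1.8324 [y] (1,1)
    t=2.2409 [x] (2,1)
    t=2.8677 [y] (2,0) — stop
  → r_3 = 2.8677

ranges = [1.6228, 0.4348, 2.8677]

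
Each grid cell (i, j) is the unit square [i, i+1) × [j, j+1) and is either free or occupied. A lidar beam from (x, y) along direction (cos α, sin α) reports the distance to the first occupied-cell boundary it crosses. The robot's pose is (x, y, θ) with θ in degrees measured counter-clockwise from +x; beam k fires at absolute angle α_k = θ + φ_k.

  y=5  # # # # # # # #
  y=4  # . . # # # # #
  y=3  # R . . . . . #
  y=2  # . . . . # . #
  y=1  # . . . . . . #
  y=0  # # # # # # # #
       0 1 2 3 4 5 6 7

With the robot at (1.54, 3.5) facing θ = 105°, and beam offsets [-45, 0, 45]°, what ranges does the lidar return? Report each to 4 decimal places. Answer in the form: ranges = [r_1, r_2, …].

ranges = [1.7321, 1.5529, 0.6235]

beam 1: φ=-45°, α=60°
  d=(0.5000,0.8660)  start (1,3)  tX=0.9200 tY=0.5774  stride 1/|dx|=2.0000 1/|dy|=1.1547
    cross y-line → (1,4), t=0.5774
    cross x-line → (2,4), t=0.9200
    cross y-line → (2,5), t=1.7321 (wall)
  → r_1 = 1.7321
beam 2: φ=0°, α=105°
  d=(-0.2588,0.9659)  start (1,3)  tX=2.0864 tY=0.5176  stride 1/|dx|=3.8637 1/|dy|=1.0353
    cross y-line → (1,4), t=0.5176
    cross y-line → (1,5), t=1.5529 (wall)
  → r_2 = 1.5529
beam 3: φ=45°, α=150°
  d=(-0.8660,0.5000)  start (1,3)  tX=0.6235 tY=1.0000  stride 1/|dx|=1.1547 1/|dy|=2.0000
    cross x-line → (0,3), t=0.6235 (wall)
  → r_3 = 0.6235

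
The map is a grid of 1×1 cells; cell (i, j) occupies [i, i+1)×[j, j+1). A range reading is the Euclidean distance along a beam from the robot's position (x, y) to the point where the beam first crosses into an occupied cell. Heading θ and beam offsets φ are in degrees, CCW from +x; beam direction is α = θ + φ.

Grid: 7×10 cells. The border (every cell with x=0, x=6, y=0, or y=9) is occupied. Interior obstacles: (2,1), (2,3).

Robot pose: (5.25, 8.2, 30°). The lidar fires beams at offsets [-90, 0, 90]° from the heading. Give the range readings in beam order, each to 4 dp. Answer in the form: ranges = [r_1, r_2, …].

beam 1: φ=-90°, α=300°
  direction (0.5000, -0.8660); cell (5,8); t to first gridline: x 1.5000, y 0.2309 (then +2.0000 / +1.1547)
    (5,7) via y @ 0.2309
    (5,6) via y @ 1.3856
    (6,6) via x @ 1.5000  # hit
  → r_1 = 1.5000
beam 2: φ=0°, α=30°
  direction (0.8660, 0.5000); cell (5,8); t to first gridline: x 0.8660, y 1.6000 (then +1.1547 / +2.0000)
    (6,8) via x @ 0.8660  # hit
  → r_2 = 0.8660
beam 3: φ=90°, α=120°
  direction (-0.5000, 0.8660); cell (5,8); t to first gridline: x 0.5000, y 0.9238 (then +2.0000 / +1.1547)
    (4,8) via x @ 0.5000
    (4,9) via y @ 0.9238  # hit
  → r_3 = 0.9238

ranges = [1.5000, 0.8660, 0.9238]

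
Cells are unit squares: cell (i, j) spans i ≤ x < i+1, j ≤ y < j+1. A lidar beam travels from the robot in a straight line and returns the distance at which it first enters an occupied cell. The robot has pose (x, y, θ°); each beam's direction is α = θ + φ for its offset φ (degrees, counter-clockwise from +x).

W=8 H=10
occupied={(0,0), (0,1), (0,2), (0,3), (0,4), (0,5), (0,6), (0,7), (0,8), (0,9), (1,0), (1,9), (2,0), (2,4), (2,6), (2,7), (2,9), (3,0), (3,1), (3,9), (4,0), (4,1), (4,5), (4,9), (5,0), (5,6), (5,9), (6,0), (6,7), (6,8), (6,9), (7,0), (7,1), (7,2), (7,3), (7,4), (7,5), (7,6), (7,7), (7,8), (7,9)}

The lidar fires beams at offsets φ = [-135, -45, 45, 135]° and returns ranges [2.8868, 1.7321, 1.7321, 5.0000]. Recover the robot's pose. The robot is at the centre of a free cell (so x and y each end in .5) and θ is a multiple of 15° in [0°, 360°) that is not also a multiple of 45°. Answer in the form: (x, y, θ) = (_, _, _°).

Candidates: 39 free-cell centres × 16 headings = 624 poses. Raycast each; keep the one whose scan matches to 4 dp.
  (1.5, 8.5, 75°): beam 1 = 1.0000 ≠ 2.8868 ✗
  (1.5, 8.5, 165°): beam 1 = 1.0000 ≠ 2.8868 ✗
  (3.5, 6.5, 345°): beam 1 = 0.5774 ≠ 2.8868 ✗
  …
  (5.5, 3.5, 75°): r_1=2.8868, r_2=1.7321, r_3=1.7321, r_4=5.0000 — all match ✓
Only this pose fits every beam.

(x, y, θ) = (5.5, 3.5, 75°)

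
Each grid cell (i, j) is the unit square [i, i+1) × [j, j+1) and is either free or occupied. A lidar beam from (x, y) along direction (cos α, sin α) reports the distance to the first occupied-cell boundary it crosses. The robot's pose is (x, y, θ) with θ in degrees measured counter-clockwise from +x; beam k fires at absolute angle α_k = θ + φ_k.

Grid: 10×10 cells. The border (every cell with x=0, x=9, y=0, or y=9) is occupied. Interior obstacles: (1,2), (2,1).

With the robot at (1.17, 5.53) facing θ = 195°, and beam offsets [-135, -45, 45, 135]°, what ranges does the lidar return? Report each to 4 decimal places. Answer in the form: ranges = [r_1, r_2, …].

beam 1: φ=-135°, α=60°
  direction (0.5000, 0.8660); cell (1,5); t to first gridline: x 1.6600, y 0.5427 (then +2.0000 / +1.1547)
    (1,6) via y @ 0.5427
    (2,6) via x @ 1.6600
    (2,7) via y @ 1.6974
    (2,8) via y @ 2.8521
    (3,8) via x @ 3.6600
    (3,9) via y @ 4.0068  # hit
  → r_1 = 4.0068
beam 2: φ=-45°, α=150°
  direction (-0.8660, 0.5000); cell (1,5); t to first gridline: x 0.1963, y 0.9400 (then +1.1547 / +2.0000)
    (0,5) via x @ 0.1963  # hit
  → r_2 = 0.1963
beam 3: φ=45°, α=240°
  direction (-0.5000, -0.8660); cell (1,5); t to first gridline: x 0.3400, y 0.6120 (then +2.0000 / +1.1547)
    (0,5) via x @ 0.3400  # hit
  → r_3 = 0.3400
beam 4: φ=135°, α=330°
  direction (0.8660, -0.5000); cell (1,5); t to first gridline: x 0.9584, y 1.0600 (then +1.1547 / +2.0000)
    (2,5) via x @ 0.9584
    (2,4) via y @ 1.0600
    (3,4) via x @ 2.1131
    (3,3) via y @ 3.0600
    (4,3) via x @ 3.2678
    (5,3) via x @ 4.4225
    (5,2) via y @ 5.0600
    (6,2) via x @ 5.5772
    (7,2) via x @ 6.7319
    (7,1) via y @ 7.0600
    (8,1) via x @ 7.8866
    (9,1) via x @ 9.0413  # hit
  → r_4 = 9.0413

ranges = [4.0068, 0.1963, 0.3400, 9.0413]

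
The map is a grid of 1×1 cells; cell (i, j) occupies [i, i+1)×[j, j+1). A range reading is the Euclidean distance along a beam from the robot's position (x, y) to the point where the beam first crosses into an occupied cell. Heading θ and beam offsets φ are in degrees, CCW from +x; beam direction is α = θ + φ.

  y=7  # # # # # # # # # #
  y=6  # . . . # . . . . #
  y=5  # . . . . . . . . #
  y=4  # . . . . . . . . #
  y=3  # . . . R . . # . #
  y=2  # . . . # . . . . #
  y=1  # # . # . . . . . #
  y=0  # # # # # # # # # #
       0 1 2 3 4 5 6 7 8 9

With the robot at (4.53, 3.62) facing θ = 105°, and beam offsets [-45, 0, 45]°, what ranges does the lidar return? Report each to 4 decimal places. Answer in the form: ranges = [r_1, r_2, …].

beam 1: φ=-45°, α=60°
  dir = (cos 60°, sin 60°) = (0.5000, 0.8660); from cell (4,3)
  next x-line at t=0.9400, next y-line at t=0.4388; Δt_x=2.0000, Δt_y=1.1547
    y: enter (4,4) at t=0.4388
    x: enter (5,4) at t=0.9400
    y: enter (5,5) at t=1.5935
    y: enter (5,6) at t=2.7482
    x: enter (6,6) at t=2.9400
    y: enter (6,7) at t=3.9029 ← occupied
  → r_1 = 3.9029
beam 2: φ=0°, α=105°
  dir = (cos 105°, sin 105°) = (-0.2588, 0.9659); from cell (4,3)
  next x-line at t=2.0478, next y-line at t=0.3934; Δt_x=3.8637, Δt_y=1.0353
    y: enter (4,4) at t=0.3934
    y: enter (4,5) at t=1.4287
    x: enter (3,5) at t=2.0478
    y: enter (3,6) at t=2.4640
    y: enter (3,7) at t=3.4992 ← occupied
  → r_2 = 3.4992
beam 3: φ=45°, α=150°
  dir = (cos 150°, sin 150°) = (-0.8660, 0.5000); from cell (4,3)
  next x-line at t=0.6120, next y-line at t=0.7600; Δt_x=1.1547, Δt_y=2.0000
    x: enter (3,3) at t=0.6120
    y: enter (3,4) at t=0.7600
    x: enter (2,4) at t=1.7667
    y: enter (2,5) at t=2.7600
    x: enter (1,5) at t=2.9214
    x: enter (0,5) at t=4.0761 ← occupied
  → r_3 = 4.0761

ranges = [3.9029, 3.4992, 4.0761]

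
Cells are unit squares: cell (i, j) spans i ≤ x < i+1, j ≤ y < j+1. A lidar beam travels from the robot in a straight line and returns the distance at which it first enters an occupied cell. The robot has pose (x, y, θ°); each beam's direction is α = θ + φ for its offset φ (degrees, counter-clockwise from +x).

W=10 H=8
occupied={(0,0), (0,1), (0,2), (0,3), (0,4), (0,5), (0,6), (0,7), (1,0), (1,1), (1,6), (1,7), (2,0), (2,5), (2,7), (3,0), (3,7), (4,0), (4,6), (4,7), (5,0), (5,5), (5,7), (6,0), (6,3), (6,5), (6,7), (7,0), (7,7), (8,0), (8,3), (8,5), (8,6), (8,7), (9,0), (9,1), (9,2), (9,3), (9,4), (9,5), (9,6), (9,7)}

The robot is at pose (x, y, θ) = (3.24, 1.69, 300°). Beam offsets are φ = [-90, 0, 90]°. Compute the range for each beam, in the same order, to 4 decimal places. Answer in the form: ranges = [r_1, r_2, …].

beam 1: φ=-90°, α=210°
  d=(-0.8660,-0.5000)  start (3,1)  tX=0.2771 tY=1.3800  stride 1/|dx|=1.1547 1/|dy|=2.0000
    cross x-line → (2,1), t=0.2771
    cross y-line → (2,0), t=1.3800 (wall)
  → r_1 = 1.3800
beam 2: φ=0°, α=300°
  d=(0.5000,-0.8660)  start (3,1)  tX=1.5200 tY=0.7967  stride 1/|dx|=2.0000 1/|dy|=1.1547
    cross y-line → (3,0), t=0.7967 (wall)
  → r_2 = 0.7967
beam 3: φ=90°, α=30°
  d=(0.8660,0.5000)  start (3,1)  tX=0.8776 tY=0.6200  stride 1/|dx|=1.1547 1/|dy|=2.0000
    cross y-line → (3,2), t=0.6200
    cross x-line → (4,2), t=0.8776
    cross x-line → (5,2), t=2.0323
    cross y-line → (5,3), t=2.6200
    cross x-line → (6,3), t=3.1870 (wall)
  → r_3 = 3.1870

ranges = [1.3800, 0.7967, 3.1870]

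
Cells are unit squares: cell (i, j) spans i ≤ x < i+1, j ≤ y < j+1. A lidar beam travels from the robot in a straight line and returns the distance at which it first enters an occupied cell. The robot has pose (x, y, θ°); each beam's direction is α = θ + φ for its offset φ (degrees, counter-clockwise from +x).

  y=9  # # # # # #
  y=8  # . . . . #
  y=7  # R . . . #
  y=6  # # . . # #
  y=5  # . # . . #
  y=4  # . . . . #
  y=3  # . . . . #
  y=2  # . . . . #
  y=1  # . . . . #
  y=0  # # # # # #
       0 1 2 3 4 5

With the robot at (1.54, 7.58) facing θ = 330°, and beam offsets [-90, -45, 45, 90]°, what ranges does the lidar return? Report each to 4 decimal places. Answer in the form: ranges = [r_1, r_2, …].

ranges = [0.6697, 0.6005, 3.5821, 1.6397]

beam 1: φ=-90°, α=240°
  cosα=-0.5000 sinα=-0.8660 | (1,7) | tMaxX 1.0800 tMaxY 0.6697 | tΔX 2.0000 tΔY 1.1547
    t=0.6697 [y] (1,6) — stop
  → r_1 = 0.6697
beam 2: φ=-45°, α=285°
  cosα=0.2588 sinα=-0.9659 | (1,7) | tMaxX 1.7773 tMaxY 0.6005 | tΔX 3.8637 tΔY 1.0353
    t=0.6005 [y] (1,6) — stop
  → r_2 = 0.6005
beam 3: φ=45°, α=15°
  cosα=0.9659 sinα=0.2588 | (1,7) | tMaxX 0.4762 tMaxY 1.6228 | tΔX 1.0353 tΔY 3.8637
    t=0.4762 [x] (2,7)
    t=1.5115 [x] (3,7)
    t=1.6228 [y] (3,8)
    t=2.5468 [x] (4,8)
    t=3.5821 [x] (5,8) — stop
  → r_3 = 3.5821
beam 4: φ=90°, α=60°
  cosα=0.5000 sinα=0.8660 | (1,7) | tMaxX 0.9200 tMaxY 0.4850 | tΔX 2.0000 tΔY 1.1547
    t=0.4850 [y] (1,8)
    t=0.9200 [x] (2,8)
    t=1.6397 [y] (2,9) — stop
  → r_4 = 1.6397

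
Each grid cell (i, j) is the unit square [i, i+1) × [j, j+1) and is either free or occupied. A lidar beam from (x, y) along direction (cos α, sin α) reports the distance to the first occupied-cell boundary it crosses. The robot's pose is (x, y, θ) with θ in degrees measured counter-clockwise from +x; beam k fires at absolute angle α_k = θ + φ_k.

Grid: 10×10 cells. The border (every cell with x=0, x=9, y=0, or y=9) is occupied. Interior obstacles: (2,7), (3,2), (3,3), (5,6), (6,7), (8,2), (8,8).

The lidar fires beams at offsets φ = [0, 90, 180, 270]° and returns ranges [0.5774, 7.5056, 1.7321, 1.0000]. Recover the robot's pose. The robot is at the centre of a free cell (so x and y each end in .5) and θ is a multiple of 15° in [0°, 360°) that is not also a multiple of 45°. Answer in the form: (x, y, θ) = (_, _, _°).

(x, y, θ) = (7.5, 7.5, 150°)

Enumerate (i+0.5, j+0.5, θ) over the 57 free cells and 16 admissible headings. For each, cast all 4 beams and compare to the given ranges.
  (4.5, 5.5, 330°): beam 1 = 5.0000 ≠ 0.5774 ✗
  (4.5, 2.5, 30°): beam 1 = 5.1962 ≠ 0.5774 ✗
  (1.5, 7.5, 285°): beam 1 = 6.7293 ≠ 0.5774 ✗
  …
  (7.5, 7.5, 150°): r_1=0.5774, r_2=7.5056, r_3=1.7321, r_4=1.0000 — all match ✓
Unique over the lattice → pose = (7.5, 7.5, 150°).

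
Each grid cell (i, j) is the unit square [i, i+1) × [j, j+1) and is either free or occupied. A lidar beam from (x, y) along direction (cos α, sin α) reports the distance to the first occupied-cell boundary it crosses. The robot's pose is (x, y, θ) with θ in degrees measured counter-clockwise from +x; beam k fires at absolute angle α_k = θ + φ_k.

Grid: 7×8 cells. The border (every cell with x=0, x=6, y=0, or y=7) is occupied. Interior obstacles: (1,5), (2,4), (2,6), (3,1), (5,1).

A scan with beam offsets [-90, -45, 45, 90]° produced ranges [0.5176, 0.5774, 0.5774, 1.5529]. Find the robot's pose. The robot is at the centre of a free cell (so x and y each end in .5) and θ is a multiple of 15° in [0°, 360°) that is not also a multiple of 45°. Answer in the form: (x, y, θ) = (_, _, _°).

(x, y, θ) = (1.5, 1.5, 255°)

Candidates: 25 free-cell centres × 16 headings = 400 poses. Raycast each; keep the one whose scan matches to 4 dp.
  (1.5, 6.5, 285°): beam 4 = 0.5176 ≠ 1.5529 ✗
  (1.5, 3.5, 345°): beam 1 = 1.9319 ≠ 0.5176 ✗
  (1.5, 4.5, 15°): beam 1 = 3.6235 ≠ 0.5176 ✗
  …
  (1.5, 1.5, 255°): r_1=0.5176, r_2=0.5774, r_3=0.5774, r_4=1.5529 — all match ✓
Unique over the lattice → pose = (1.5, 1.5, 255°).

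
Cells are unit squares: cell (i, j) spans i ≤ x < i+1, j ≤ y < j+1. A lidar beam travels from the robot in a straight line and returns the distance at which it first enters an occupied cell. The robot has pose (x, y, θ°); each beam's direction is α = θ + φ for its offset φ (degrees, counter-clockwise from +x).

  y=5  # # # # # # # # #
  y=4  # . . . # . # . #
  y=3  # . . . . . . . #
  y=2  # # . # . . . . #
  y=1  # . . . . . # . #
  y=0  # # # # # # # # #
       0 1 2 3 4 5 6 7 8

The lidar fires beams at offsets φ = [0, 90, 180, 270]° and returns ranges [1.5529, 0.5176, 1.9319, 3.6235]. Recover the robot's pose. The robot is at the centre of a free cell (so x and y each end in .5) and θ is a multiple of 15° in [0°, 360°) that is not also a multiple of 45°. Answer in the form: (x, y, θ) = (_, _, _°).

(x, y, θ) = (2.5, 1.5, 165°)

The pose lattice has 23·16 = 368 candidates. Test each by forward raycasting.
  (6.5, 3.5, 300°): beam 1 = 2.8868 ≠ 1.5529 ✗
  (7.5, 3.5, 60°): beam 1 = 1.0000 ≠ 1.5529 ✗
  (4.5, 2.5, 300°): beam 1 = 1.7321 ≠ 1.5529 ✗
  (4.5, 1.5, 75°): beam 1 = 3.6235 ≠ 1.5529 ✗
  (5.5, 4.5, 285°): beam 1 = 2.5882 ≠ 1.5529 ✗
  …
  (2.5, 1.5, 165°): r_1=1.5529, r_2=0.5176, r_3=1.9319, r_4=3.6235 — all match ✓
Unique over the lattice → pose = (2.5, 1.5, 165°).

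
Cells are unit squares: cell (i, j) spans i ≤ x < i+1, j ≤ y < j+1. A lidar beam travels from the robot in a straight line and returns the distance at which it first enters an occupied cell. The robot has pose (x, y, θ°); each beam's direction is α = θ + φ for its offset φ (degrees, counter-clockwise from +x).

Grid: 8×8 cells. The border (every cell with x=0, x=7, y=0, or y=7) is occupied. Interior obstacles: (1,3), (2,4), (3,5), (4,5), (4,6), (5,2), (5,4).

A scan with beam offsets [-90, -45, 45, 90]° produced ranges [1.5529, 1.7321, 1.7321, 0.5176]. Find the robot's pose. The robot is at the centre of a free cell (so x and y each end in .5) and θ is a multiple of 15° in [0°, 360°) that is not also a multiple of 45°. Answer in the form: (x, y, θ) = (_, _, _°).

(x, y, θ) = (2.5, 5.5, 165°)

Enumerate (i+0.5, j+0.5, θ) over the 29 free cells and 16 admissible headings. For each, cast all 4 beams and compare to the given ranges.
  (1.5, 4.5, 60°): beam 1 = 0.5774 ≠ 1.5529 ✗
  (4.5, 3.5, 75°): beam 1 = 2.5882 ≠ 1.5529 ✗
  (5.5, 1.5, 240°): beam 1 = 4.0415 ≠ 1.5529 ✗
  (1.5, 5.5, 240°): beam 1 = 0.5774 ≠ 1.5529 ✗
  …
  (2.5, 5.5, 165°): r_1=1.5529, r_2=1.7321, r_3=1.7321, r_4=0.5176 — all match ✓
Unique over the lattice → pose = (2.5, 5.5, 165°).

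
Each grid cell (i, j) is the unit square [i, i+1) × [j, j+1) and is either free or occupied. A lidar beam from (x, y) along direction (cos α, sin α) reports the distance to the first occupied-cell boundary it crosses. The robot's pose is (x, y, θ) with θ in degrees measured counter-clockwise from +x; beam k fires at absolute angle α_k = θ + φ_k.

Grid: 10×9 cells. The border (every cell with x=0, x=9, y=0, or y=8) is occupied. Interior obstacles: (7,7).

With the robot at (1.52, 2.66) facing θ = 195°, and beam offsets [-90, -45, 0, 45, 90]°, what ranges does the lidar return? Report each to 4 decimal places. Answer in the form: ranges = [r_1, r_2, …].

ranges = [2.0091, 0.6004, 0.5383, 1.0400, 1.7186]

beam 1: φ=-90°, α=105°
  dir = (cos 105°, sin 105°) = (-0.2588, 0.9659); from cell (1,2)
  next x-line at t=2.0091, next y-line at t=0.3520; Δt_x=3.8637, Δt_y=1.0353
    y: enter (1,3) at t=0.3520
    y: enter (1,4) at t=1.3873
    x: enter (0,4) at t=2.0091 ← occupied
  → r_1 = 2.0091
beam 2: φ=-45°, α=150°
  dir = (cos 150°, sin 150°) = (-0.8660, 0.5000); from cell (1,2)
  next x-line at t=0.6004, next y-line at t=0.6800; Δt_x=1.1547, Δt_y=2.0000
    x: enter (0,2) at t=0.6004 ← occupied
  → r_2 = 0.6004
beam 3: φ=0°, α=195°
  dir = (cos 195°, sin 195°) = (-0.9659, -0.2588); from cell (1,2)
  next x-line at t=0.5383, next y-line at t=2.5500; Δt_x=1.0353, Δt_y=3.8637
    x: enter (0,2) at t=0.5383 ← occupied
  → r_3 = 0.5383
beam 4: φ=45°, α=240°
  dir = (cos 240°, sin 240°) = (-0.5000, -0.8660); from cell (1,2)
  next x-line at t=1.0400, next y-line at t=0.7621; Δt_x=2.0000, Δt_y=1.1547
    y: enter (1,1) at t=0.7621
    x: enter (0,1) at t=1.0400 ← occupied
  → r_4 = 1.0400
beam 5: φ=90°, α=285°
  dir = (cos 285°, sin 285°) = (0.2588, -0.9659); from cell (1,2)
  next x-line at t=1.8546, next y-line at t=0.6833; Δt_x=3.8637, Δt_y=1.0353
    y: enter (1,1) at t=0.6833
    y: enter (1,0) at t=1.7186 ← occupied
  → r_5 = 1.7186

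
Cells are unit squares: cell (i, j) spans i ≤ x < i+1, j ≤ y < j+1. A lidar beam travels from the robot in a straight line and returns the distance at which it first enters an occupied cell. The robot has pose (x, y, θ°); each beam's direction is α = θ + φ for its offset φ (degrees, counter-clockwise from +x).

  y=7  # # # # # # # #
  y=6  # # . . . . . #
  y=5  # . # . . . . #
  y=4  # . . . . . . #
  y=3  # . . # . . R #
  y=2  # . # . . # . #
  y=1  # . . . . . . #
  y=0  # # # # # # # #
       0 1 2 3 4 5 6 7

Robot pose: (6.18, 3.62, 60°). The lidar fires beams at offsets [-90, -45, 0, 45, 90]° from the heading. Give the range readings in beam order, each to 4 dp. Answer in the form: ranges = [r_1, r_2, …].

ranges = [0.9469, 0.8489, 1.6400, 3.4992, 3.6719]

beam 1: φ=-90°, α=330°
  dir = (cos 330°, sin 330°) = (0.8660, -0.5000); from cell (6,3)
  next x-line at t=0.9469, next y-line at t=1.2400; Δt_x=1.1547, Δt_y=2.0000
    x: enter (7,3) at t=0.9469 ← occupied
  → r_1 = 0.9469
beam 2: φ=-45°, α=15°
  dir = (cos 15°, sin 15°) = (0.9659, 0.2588); from cell (6,3)
  next x-line at t=0.8489, next y-line at t=1.4682; Δt_x=1.0353, Δt_y=3.8637
    x: enter (7,3) at t=0.8489 ← occupied
  → r_2 = 0.8489
beam 3: φ=0°, α=60°
  dir = (cos 60°, sin 60°) = (0.5000, 0.8660); from cell (6,3)
  next x-line at t=1.6400, next y-line at t=0.4388; Δt_x=2.0000, Δt_y=1.1547
    y: enter (6,4) at t=0.4388
    y: enter (6,5) at t=1.5935
    x: enter (7,5) at t=1.6400 ← occupied
  → r_3 = 1.6400
beam 4: φ=45°, α=105°
  dir = (cos 105°, sin 105°) = (-0.2588, 0.9659); from cell (6,3)
  next x-line at t=0.6955, next y-line at t=0.3934; Δt_x=3.8637, Δt_y=1.0353
    y: enter (6,4) at t=0.3934
    x: enter (5,4) at t=0.6955
    y: enter (5,5) at t=1.4287
    y: enter (5,6) at t=2.4640
    y: enter (5,7) at t=3.4992 ← occupied
  → r_4 = 3.4992
beam 5: φ=90°, α=150°
  dir = (cos 150°, sin 150°) = (-0.8660, 0.5000); from cell (6,3)
  next x-line at t=0.2078, next y-line at t=0.7600; Δt_x=1.1547, Δt_y=2.0000
    x: enter (5,3) at t=0.2078
    y: enter (5,4) at t=0.7600
    x: enter (4,4) at t=1.3625
    x: enter (3,4) at t=2.5172
    y: enter (3,5) at t=2.7600
    x: enter (2,5) at t=3.6719 ← occupied
  → r_5 = 3.6719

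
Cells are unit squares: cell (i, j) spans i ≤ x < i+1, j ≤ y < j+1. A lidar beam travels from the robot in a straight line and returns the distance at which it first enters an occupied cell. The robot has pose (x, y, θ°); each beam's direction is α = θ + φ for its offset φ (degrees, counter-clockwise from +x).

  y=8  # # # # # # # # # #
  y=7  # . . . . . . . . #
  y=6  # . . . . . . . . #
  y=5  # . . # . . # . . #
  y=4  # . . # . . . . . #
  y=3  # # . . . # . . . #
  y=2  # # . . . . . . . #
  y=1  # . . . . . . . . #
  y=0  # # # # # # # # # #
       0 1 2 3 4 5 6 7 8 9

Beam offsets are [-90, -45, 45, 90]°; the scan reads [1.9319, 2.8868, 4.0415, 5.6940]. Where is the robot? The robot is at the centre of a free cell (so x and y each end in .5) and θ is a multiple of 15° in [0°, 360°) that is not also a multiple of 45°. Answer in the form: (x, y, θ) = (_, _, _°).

The pose lattice has 50·16 = 800 candidates. Test each by forward raycasting.
  (2.5, 3.5, 210°): beam 1 = 3.0000 ≠ 1.9319 ✗
  (8.5, 1.5, 30°): beam 1 = 0.5774 ≠ 1.9319 ✗
  (2.5, 5.5, 30°): beam 1 = 1.0000 ≠ 1.9319 ✗
  (6.5, 3.5, 105°): beam 1 = 2.5882 ≠ 1.9319 ✗
  …
  (3.5, 7.5, 255°): r_1=1.9319, r_2=2.8868, r_3=4.0415, r_4=5.6940 — all match ✓
Unique over the lattice → pose = (3.5, 7.5, 255°).

(x, y, θ) = (3.5, 7.5, 255°)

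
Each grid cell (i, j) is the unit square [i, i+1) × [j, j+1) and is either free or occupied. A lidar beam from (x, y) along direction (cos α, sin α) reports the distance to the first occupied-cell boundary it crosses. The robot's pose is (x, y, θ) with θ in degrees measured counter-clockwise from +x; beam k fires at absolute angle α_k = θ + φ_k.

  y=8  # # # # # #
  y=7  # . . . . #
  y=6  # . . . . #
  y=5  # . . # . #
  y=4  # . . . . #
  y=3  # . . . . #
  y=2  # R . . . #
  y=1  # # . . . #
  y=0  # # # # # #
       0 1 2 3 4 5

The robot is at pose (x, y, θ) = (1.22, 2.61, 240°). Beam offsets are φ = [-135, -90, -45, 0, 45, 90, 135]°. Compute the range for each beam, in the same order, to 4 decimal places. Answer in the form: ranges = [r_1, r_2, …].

ranges = [0.8500, 0.2540, 0.2278, 0.4400, 0.6315, 3.2200, 3.9133]

beam 1: φ=-135°, α=105°
  cosα=-0.2588 sinα=0.9659 | (1,2) | tMaxX 0.8500 tMaxY 0.4038 | tΔX 3.8637 tΔY 1.0353
    t=0.4038 [y] (1,3)
    t=0.8500 [x] (0,3) — stop
  → r_1 = 0.8500
beam 2: φ=-90°, α=150°
  cosα=-0.8660 sinα=0.5000 | (1,2) | tMaxX 0.2540 tMaxY 0.7800 | tΔX 1.1547 tΔY 2.0000
    t=0.2540 [x] (0,2) — stop
  → r_2 = 0.2540
beam 3: φ=-45°, α=195°
  cosα=-0.9659 sinα=-0.2588 | (1,2) | tMaxX 0.2278 tMaxY 2.3569 | tΔX 1.0353 tΔY 3.8637
    t=0.2278 [x] (0,2) — stop
  → r_3 = 0.2278
beam 4: φ=0°, α=240°
  cosα=-0.5000 sinα=-0.8660 | (1,2) | tMaxX 0.4400 tMaxY 0.7044 | tΔX 2.0000 tΔY 1.1547
    t=0.4400 [x] (0,2) — stop
  → r_4 = 0.4400
beam 5: φ=45°, α=285°
  cosα=0.2588 sinα=-0.9659 | (1,2) | tMaxX 3.0137 tMaxY 0.6315 | tΔX 3.8637 tΔY 1.0353
    t=0.6315 [y] (1,1) — stop
  → r_5 = 0.6315
beam 6: φ=90°, α=330°
  cosα=0.8660 sinα=-0.5000 | (1,2) | tMaxX 0.9007 tMaxY 1.2200 | tΔX 1.1547 tΔY 2.0000
    t=0.9007 [x] (2,2)
    t=1.2200 [y] (2,1)
    t=2.0554 [x] (3,1)
    t=3.2101 [x] (4,1)
    t=3.2200 [y] (4,0) — stop
  → r_6 = 3.2200
beam 7: φ=135°, α=15°
  cosα=0.9659 sinα=0.2588 | (1,2) | tMaxX 0.8075 tMaxY 1.5068 | tΔX 1.0353 tΔY 3.8637
    t=0.8075 [x] (2,2)
    t=1.5068 [y] (2,3)
    t=1.8428 [x] (3,3)
    t=2.8781 [x] (4,3)
    t=3.9133 [x] (5,3) — stop
  → r_7 = 3.9133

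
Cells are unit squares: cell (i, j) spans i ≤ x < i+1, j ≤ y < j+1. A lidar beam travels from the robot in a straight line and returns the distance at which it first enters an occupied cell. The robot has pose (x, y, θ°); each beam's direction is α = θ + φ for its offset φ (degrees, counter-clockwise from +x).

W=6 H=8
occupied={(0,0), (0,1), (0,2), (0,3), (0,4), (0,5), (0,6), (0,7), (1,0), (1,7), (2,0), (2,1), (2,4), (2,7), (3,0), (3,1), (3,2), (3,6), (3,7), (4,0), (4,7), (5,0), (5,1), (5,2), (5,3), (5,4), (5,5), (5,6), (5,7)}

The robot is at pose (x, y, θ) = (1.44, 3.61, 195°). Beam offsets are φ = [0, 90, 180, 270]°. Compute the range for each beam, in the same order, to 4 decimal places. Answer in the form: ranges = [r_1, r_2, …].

ranges = [0.4555, 2.1637, 1.5068, 1.7000]

beam 1: φ=0°, α=195°
  cosα=-0.9659 sinα=-0.2588 | (1,3) | tMaxX 0.4555 tMaxY 2.3569 | tΔX 1.0353 tΔY 3.8637
    t=0.4555 [x] (0,3) — stop
  → r_1 = 0.4555
beam 2: φ=90°, α=285°
  cosα=0.2588 sinα=-0.9659 | (1,3) | tMaxX 2.1637 tMaxY 0.6315 | tΔX 3.8637 tΔY 1.0353
    t=0.6315 [y] (1,2)
    t=1.6668 [y] (1,1)
    t=2.1637 [x] (2,1) — stop
  → r_2 = 2.1637
beam 3: φ=180°, α=15°
  cosα=0.9659 sinα=0.2588 | (1,3) | tMaxX 0.5798 tMaxY 1.5068 | tΔX 1.0353 tΔY 3.8637
    t=0.5798 [x] (2,3)
    t=1.5068 [y] (2,4) — stop
  → r_3 = 1.5068
beam 4: φ=270°, α=105°
  cosα=-0.2588 sinα=0.9659 | (1,3) | tMaxX 1.7000 tMaxY 0.4038 | tΔX 3.8637 tΔY 1.0353
    t=0.4038 [y] (1,4)
    t=1.4390 [y] (1,5)
    t=1.7000 [x] (0,5) — stop
  → r_4 = 1.7000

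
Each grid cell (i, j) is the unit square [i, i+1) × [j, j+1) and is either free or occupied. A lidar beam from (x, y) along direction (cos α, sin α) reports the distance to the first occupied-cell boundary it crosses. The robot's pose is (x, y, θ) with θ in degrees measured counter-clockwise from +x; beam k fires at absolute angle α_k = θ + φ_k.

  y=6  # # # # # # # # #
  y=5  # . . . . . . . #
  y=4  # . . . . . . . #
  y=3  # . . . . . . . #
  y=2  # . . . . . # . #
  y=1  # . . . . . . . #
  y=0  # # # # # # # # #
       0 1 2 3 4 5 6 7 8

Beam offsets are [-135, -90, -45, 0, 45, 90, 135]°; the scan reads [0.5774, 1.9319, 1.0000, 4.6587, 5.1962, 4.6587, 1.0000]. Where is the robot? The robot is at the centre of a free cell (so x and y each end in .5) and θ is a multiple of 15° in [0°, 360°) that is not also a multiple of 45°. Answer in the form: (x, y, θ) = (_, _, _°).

(x, y, θ) = (5.5, 1.5, 75°)

Enumerate (i+0.5, j+0.5, θ) over the 34 free cells and 16 admissible headings. For each, cast all 7 beams and compare to the given ranges.
  (7.5, 1.5, 150°): beam 1 = 0.5176 ≠ 0.5774 ✗
  (6.5, 4.5, 255°): beam 1 = 1.7321 ≠ 0.5774 ✗
  (4.5, 1.5, 150°): beam 1 = 1.9319 ≠ 0.5774 ✗
  …
  (5.5, 1.5, 75°): r_1=0.5774, r_2=1.9319, r_3=1.0000, r_4=4.6587, r_5=5.1962, r_6=4.6587, r_7=1.0000 — all match ✓
Only this pose fits every beam.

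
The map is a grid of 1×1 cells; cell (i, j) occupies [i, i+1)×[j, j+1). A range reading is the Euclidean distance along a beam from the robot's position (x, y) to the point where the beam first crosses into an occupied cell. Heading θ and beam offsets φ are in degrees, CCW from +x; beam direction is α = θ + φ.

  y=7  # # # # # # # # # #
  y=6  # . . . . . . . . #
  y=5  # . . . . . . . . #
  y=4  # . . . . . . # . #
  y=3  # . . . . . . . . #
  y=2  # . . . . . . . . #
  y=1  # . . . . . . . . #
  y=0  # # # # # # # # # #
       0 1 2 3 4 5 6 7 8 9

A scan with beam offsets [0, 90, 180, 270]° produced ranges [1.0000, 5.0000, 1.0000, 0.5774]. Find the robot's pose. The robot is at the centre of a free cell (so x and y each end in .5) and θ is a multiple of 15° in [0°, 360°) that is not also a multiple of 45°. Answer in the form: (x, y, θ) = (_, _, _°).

Enumerate (i+0.5, j+0.5, θ) over the 47 free cells and 16 admissible headings. For each, cast all 4 beams and compare to the given ranges.
  (2.5, 4.5, 195°): beam 1 = 1.5529 ≠ 1.0000 ✗
  (1.5, 6.5, 60°): beam 1 = 0.5774 ≠ 1.0000 ✗
  (1.5, 3.5, 255°): beam 1 = 1.9319 ≠ 1.0000 ✗
  (7.5, 3.5, 195°): beam 1 = 6.7293 ≠ 1.0000 ✗
  (6.5, 1.5, 105°): beam 1 = 5.6940 ≠ 1.0000 ✗
  …
  (8.5, 3.5, 120°): r_1=1.0000, r_2=5.0000, r_3=1.0000, r_4=0.5774 — all match ✓
Only this pose fits every beam.

(x, y, θ) = (8.5, 3.5, 120°)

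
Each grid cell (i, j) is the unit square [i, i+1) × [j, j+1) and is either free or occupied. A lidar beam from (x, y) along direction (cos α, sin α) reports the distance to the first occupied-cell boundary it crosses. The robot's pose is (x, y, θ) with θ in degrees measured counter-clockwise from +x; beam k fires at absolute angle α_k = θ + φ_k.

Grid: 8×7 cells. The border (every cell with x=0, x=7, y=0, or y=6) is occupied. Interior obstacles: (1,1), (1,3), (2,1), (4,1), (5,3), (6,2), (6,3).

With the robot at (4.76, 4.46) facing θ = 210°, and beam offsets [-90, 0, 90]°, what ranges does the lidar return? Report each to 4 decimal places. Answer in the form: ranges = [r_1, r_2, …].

beam 1: φ=-90°, α=120°
  dir = (cos 120°, sin 120°) = (-0.5000, 0.8660); from cell (4,4)
  next x-line at t=1.5200, next y-line at t=0.6235; Δt_x=2.0000, Δt_y=1.1547
    y: enter (4,5) at t=0.6235
    x: enter (3,5) at t=1.5200
    y: enter (3,6) at t=1.7782 ← occupied
  → r_1 = 1.7782
beam 2: φ=0°, α=210°
  dir = (cos 210°, sin 210°) = (-0.8660, -0.5000); from cell (4,4)
  next x-line at t=0.8776, next y-line at t=0.9200; Δt_x=1.1547, Δt_y=2.0000
    x: enter (3,4) at t=0.8776
    y: enter (3,3) at t=0.9200
    x: enter (2,3) at t=2.0323
    y: enter (2,2) at t=2.9200
    x: enter (1,2) at t=3.1870
    x: enter (0,2) at t=4.3417 ← occupied
  → r_2 = 4.3417
beam 3: φ=90°, α=300°
  dir = (cos 300°, sin 300°) = (0.5000, -0.8660); from cell (4,4)
  next x-line at t=0.4800, next y-line at t=0.5312; Δt_x=2.0000, Δt_y=1.1547
    x: enter (5,4) at t=0.4800
    y: enter (5,3) at t=0.5312 ← occupied
  → r_3 = 0.5312

ranges = [1.7782, 4.3417, 0.5312]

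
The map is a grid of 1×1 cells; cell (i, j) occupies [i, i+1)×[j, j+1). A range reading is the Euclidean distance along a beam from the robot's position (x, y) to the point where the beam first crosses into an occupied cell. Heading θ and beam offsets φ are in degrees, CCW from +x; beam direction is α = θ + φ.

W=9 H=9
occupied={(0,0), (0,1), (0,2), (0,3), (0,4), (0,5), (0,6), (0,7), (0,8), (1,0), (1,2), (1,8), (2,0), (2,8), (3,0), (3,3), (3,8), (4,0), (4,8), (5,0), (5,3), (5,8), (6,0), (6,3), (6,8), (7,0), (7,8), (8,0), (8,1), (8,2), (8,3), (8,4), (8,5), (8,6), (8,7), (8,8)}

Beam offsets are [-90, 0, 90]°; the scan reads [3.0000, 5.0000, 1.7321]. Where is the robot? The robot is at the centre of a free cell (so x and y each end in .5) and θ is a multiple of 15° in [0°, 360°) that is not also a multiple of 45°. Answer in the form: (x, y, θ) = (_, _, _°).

Candidates: 45 free-cell centres × 16 headings = 720 poses. Raycast each; keep the one whose scan matches to 4 dp.
  (4.5, 1.5, 240°): beam 1 = 2.8868 ≠ 3.0000 ✗
  (7.5, 2.5, 255°): beam 1 = 1.9319 ≠ 3.0000 ✗
  (7.5, 7.5, 30°): beam 1 = 1.0000 ≠ 3.0000 ✗
  (6.5, 6.5, 345°): beam 1 = 2.5882 ≠ 3.0000 ✗
  (6.5, 7.5, 75°): beam 1 = 1.5529 ≠ 3.0000 ✗
  …
  (2.5, 6.5, 330°): r_1=3.0000, r_2=5.0000, r_3=1.7321 — all match ✓
Unique over the lattice → pose = (2.5, 6.5, 330°).

(x, y, θ) = (2.5, 6.5, 330°)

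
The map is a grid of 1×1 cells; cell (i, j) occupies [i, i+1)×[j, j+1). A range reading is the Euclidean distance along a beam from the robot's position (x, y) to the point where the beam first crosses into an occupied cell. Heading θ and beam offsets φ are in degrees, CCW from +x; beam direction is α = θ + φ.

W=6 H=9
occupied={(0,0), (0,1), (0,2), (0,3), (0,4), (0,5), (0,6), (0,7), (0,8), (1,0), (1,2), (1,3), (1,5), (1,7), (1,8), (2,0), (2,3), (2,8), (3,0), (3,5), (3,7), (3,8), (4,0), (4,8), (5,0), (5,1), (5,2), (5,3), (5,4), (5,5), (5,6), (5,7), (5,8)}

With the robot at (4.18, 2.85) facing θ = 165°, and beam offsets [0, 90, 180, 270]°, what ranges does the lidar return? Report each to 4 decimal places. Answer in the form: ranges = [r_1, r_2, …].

beam 1: φ=0°, α=165°
  cosα=-0.9659 sinα=0.2588 | (4,2) | tMaxX 0.1863 tMaxY 0.5796 | tΔX 1.0353 tΔY 3.8637
    t=0.1863 [x] (3,2)
    t=0.5796 [y] (3,3)
    t=1.2216 [x] (2,3) — stop
  → r_1 = 1.2216
beam 2: φ=90°, α=255°
  cosα=-0.2588 sinα=-0.9659 | (4,2) | tMaxX 0.6955 tMaxY 0.8800 | tΔX 3.8637 tΔY 1.0353
    t=0.6955 [x] (3,2)
    t=0.8800 [y] (3,1)
    t=1.9153 [y] (3,0) — stop
  → r_2 = 1.9153
beam 3: φ=180°, α=345°
  cosα=0.9659 sinα=-0.2588 | (4,2) | tMaxX 0.8489 tMaxY 3.2841 | tΔX 1.0353 tΔY 3.8637
    t=0.8489 [x] (5,2) — stop
  → r_3 = 0.8489
beam 4: φ=270°, α=75°
  cosα=0.2588 sinα=0.9659 | (4,2) | tMaxX 3.1682 tMaxY 0.1553 | tΔX 3.8637 tΔY 1.0353
    t=0.1553 [y] (4,3)
    t=1.1906 [y] (4,4)
    t=2.2258 [y] (4,5)
    t=3.1682 [x] (5,5) — stop
  → r_4 = 3.1682

ranges = [1.2216, 1.9153, 0.8489, 3.1682]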